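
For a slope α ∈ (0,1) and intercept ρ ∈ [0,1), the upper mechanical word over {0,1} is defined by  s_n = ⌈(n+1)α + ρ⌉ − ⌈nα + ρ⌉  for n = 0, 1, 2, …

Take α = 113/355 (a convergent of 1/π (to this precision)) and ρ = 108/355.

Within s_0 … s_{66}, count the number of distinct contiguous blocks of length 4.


5

t_n = ⌈(n·113+108)/355⌉ for n = 0 … 67:
  n=0…9: ⌈108/355⌉=1 ⌈221/355⌉=1 ⌈334/355⌉=1 ⌈447/355⌉=2 ⌈560/355⌉=2 ⌈673/355⌉=2 ⌈786/355⌉=3 ⌈899/355⌉=3 ⌈1012/355⌉=3 ⌈1125/355⌉=4
  n=10…19: ⌈1238/355⌉=4 ⌈1351/355⌉=4 ⌈1464/355⌉=5 ⌈1577/355⌉=5 ⌈1690/355⌉=5 ⌈1803/355⌉=6 ⌈1916/355⌉=6 ⌈2029/355⌉=6 ⌈2142/355⌉=7 ⌈2255/355⌉=7
  n=20…29: ⌈2368/355⌉=7 ⌈2481/355⌉=7 ⌈2594/355⌉=8 ⌈2707/355⌉=8 ⌈2820/355⌉=8 ⌈2933/355⌉=9 ⌈3046/355⌉=9 ⌈3159/355⌉=9 ⌈3272/355⌉=10 ⌈3385/355⌉=10
  n=30…39: ⌈3498/355⌉=10 ⌈3611/355⌉=11 ⌈3724/355⌉=11 ⌈3837/355⌉=11 ⌈3950/355⌉=12 ⌈4063/355⌉=12 ⌈4176/355⌉=12 ⌈4289/355⌉=13 ⌈4402/355⌉=13 ⌈4515/355⌉=13
  n=40…49: ⌈4628/355⌉=14 ⌈4741/355⌉=14 ⌈4854/355⌉=14 ⌈4967/355⌉=14 ⌈5080/355⌉=15 ⌈5193/355⌉=15 ⌈5306/355⌉=15 ⌈5419/355⌉=16 ⌈5532/355⌉=16 ⌈5645/355⌉=16
  n=50…59: ⌈5758/355⌉=17 ⌈5871/355⌉=17 ⌈5984/355⌉=17 ⌈6097/355⌉=18 ⌈6210/355⌉=18 ⌈6323/355⌉=18 ⌈6436/355⌉=19 ⌈6549/355⌉=19 ⌈6662/355⌉=19 ⌈6775/355⌉=20
  n=60…67: ⌈6888/355⌉=20 ⌈7001/355⌉=20 ⌈7114/355⌉=21 ⌈7227/355⌉=21 ⌈7340/355⌉=21 ⌈7453/355⌉=21 ⌈7566/355⌉=22 ⌈7679/355⌉=22
s_n = t_(n+1) − t_n for n = 0 … 66 gives
prefix = 0010010010010010010001001001001001001001000100100100100100100100010
slide a length-4 window over [0..3] … [63..66] (64 windows); first occurrence of each distinct factor:
  [  0..  3] 0010
  [  1..  4] 0100
  [  2..  5] 1001
  [ 17.. 20] 1000
  [ 18.. 21] 0001
  (the other 59 windows repeat one of these)
distinct factors: {0001, 0010, 0100, 1000, 1001}
count = 5  (Sturmian bound for length 4 is 5)


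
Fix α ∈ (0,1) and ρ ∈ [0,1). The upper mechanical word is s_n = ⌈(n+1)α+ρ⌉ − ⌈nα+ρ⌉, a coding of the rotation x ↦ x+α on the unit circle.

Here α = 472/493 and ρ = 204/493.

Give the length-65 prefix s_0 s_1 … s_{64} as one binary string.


11111111101111111111111111111111101111111111111111111111011111111

n=0: ⌈(1·472+204)/493⌉ − ⌈(0·472+204)/493⌉ = ⌈676/493⌉ − ⌈204/493⌉ = 2 − 1 = 1
n=1: ⌈(2·472+204)/493⌉ − ⌈(1·472+204)/493⌉ = ⌈1148/493⌉ − ⌈676/493⌉ = 3 − 2 = 1
n=2: ⌈(3·472+204)/493⌉ − ⌈(2·472+204)/493⌉ = ⌈1620/493⌉ − ⌈1148/493⌉ = 4 − 3 = 1
n=3: ⌈(4·472+204)/493⌉ − ⌈(3·472+204)/493⌉ = ⌈2092/493⌉ − ⌈1620/493⌉ = 5 − 4 = 1
n=4: ⌈(5·472+204)/493⌉ − ⌈(4·472+204)/493⌉ = ⌈2564/493⌉ − ⌈2092/493⌉ = 6 − 5 = 1
n=5: ⌈(6·472+204)/493⌉ − ⌈(5·472+204)/493⌉ = ⌈3036/493⌉ − ⌈2564/493⌉ = 7 − 6 = 1
n=6: ⌈(7·472+204)/493⌉ − ⌈(6·472+204)/493⌉ = ⌈3508/493⌉ − ⌈3036/493⌉ = 8 − 7 = 1
n=7: ⌈(8·472+204)/493⌉ − ⌈(7·472+204)/493⌉ = ⌈3980/493⌉ − ⌈3508/493⌉ = 9 − 8 = 1
n=8: ⌈(9·472+204)/493⌉ − ⌈(8·472+204)/493⌉ = ⌈4452/493⌉ − ⌈3980/493⌉ = 10 − 9 = 1
n=9: ⌈(10·472+204)/493⌉ − ⌈(9·472+204)/493⌉ = ⌈4924/493⌉ − ⌈4452/493⌉ = 10 − 10 = 0
n=10: ⌈(11·472+204)/493⌉ − ⌈(10·472+204)/493⌉ = ⌈5396/493⌉ − ⌈4924/493⌉ = 11 − 10 = 1
n=11: ⌈(12·472+204)/493⌉ − ⌈(11·472+204)/493⌉ = ⌈5868/493⌉ − ⌈5396/493⌉ = 12 − 11 = 1
n=12: ⌈(13·472+204)/493⌉ − ⌈(12·472+204)/493⌉ = ⌈6340/493⌉ − ⌈5868/493⌉ = 13 − 12 = 1
n=13: ⌈(14·472+204)/493⌉ − ⌈(13·472+204)/493⌉ = ⌈6812/493⌉ − ⌈6340/493⌉ = 14 − 13 = 1
n=14: ⌈(15·472+204)/493⌉ − ⌈(14·472+204)/493⌉ = ⌈7284/493⌉ − ⌈6812/493⌉ = 15 − 14 = 1
n=15: ⌈(16·472+204)/493⌉ − ⌈(15·472+204)/493⌉ = ⌈7756/493⌉ − ⌈7284/493⌉ = 16 − 15 = 1
n=16: ⌈(17·472+204)/493⌉ − ⌈(16·472+204)/493⌉ = ⌈8228/493⌉ − ⌈7756/493⌉ = 17 − 16 = 1
n=17: ⌈(18·472+204)/493⌉ − ⌈(17·472+204)/493⌉ = ⌈8700/493⌉ − ⌈8228/493⌉ = 18 − 17 = 1
n=18: ⌈(19·472+204)/493⌉ − ⌈(18·472+204)/493⌉ = ⌈9172/493⌉ − ⌈8700/493⌉ = 19 − 18 = 1
n=19: ⌈(20·472+204)/493⌉ − ⌈(19·472+204)/493⌉ = ⌈9644/493⌉ − ⌈9172/493⌉ = 20 − 19 = 1
n=20: ⌈(21·472+204)/493⌉ − ⌈(20·472+204)/493⌉ = ⌈10116/493⌉ − ⌈9644/493⌉ = 21 − 20 = 1
n=21: ⌈(22·472+204)/493⌉ − ⌈(21·472+204)/493⌉ = ⌈10588/493⌉ − ⌈10116/493⌉ = 22 − 21 = 1
n=22: ⌈(23·472+204)/493⌉ − ⌈(22·472+204)/493⌉ = ⌈11060/493⌉ − ⌈10588/493⌉ = 23 − 22 = 1
n=23: ⌈(24·472+204)/493⌉ − ⌈(23·472+204)/493⌉ = ⌈11532/493⌉ − ⌈11060/493⌉ = 24 − 23 = 1
n=24: ⌈(25·472+204)/493⌉ − ⌈(24·472+204)/493⌉ = ⌈12004/493⌉ − ⌈11532/493⌉ = 25 − 24 = 1
n=25: ⌈(26·472+204)/493⌉ − ⌈(25·472+204)/493⌉ = ⌈12476/493⌉ − ⌈12004/493⌉ = 26 − 25 = 1
n=26: ⌈(27·472+204)/493⌉ − ⌈(26·472+204)/493⌉ = ⌈12948/493⌉ − ⌈12476/493⌉ = 27 − 26 = 1
n=27: ⌈(28·472+204)/493⌉ − ⌈(27·472+204)/493⌉ = ⌈13420/493⌉ − ⌈12948/493⌉ = 28 − 27 = 1
n=28: ⌈(29·472+204)/493⌉ − ⌈(28·472+204)/493⌉ = ⌈13892/493⌉ − ⌈13420/493⌉ = 29 − 28 = 1
n=29: ⌈(30·472+204)/493⌉ − ⌈(29·472+204)/493⌉ = ⌈14364/493⌉ − ⌈13892/493⌉ = 30 − 29 = 1
n=30: ⌈(31·472+204)/493⌉ − ⌈(30·472+204)/493⌉ = ⌈14836/493⌉ − ⌈14364/493⌉ = 31 − 30 = 1
n=31: ⌈(32·472+204)/493⌉ − ⌈(31·472+204)/493⌉ = ⌈15308/493⌉ − ⌈14836/493⌉ = 32 − 31 = 1
n=32: ⌈(33·472+204)/493⌉ − ⌈(32·472+204)/493⌉ = ⌈15780/493⌉ − ⌈15308/493⌉ = 33 − 32 = 1
n=33: ⌈(34·472+204)/493⌉ − ⌈(33·472+204)/493⌉ = ⌈16252/493⌉ − ⌈15780/493⌉ = 33 − 33 = 0
n=34: ⌈(35·472+204)/493⌉ − ⌈(34·472+204)/493⌉ = ⌈16724/493⌉ − ⌈16252/493⌉ = 34 − 33 = 1
n=35: ⌈(36·472+204)/493⌉ − ⌈(35·472+204)/493⌉ = ⌈17196/493⌉ − ⌈16724/493⌉ = 35 − 34 = 1
n=36: ⌈(37·472+204)/493⌉ − ⌈(36·472+204)/493⌉ = ⌈17668/493⌉ − ⌈17196/493⌉ = 36 − 35 = 1
n=37: ⌈(38·472+204)/493⌉ − ⌈(37·472+204)/493⌉ = ⌈18140/493⌉ − ⌈17668/493⌉ = 37 − 36 = 1
n=38: ⌈(39·472+204)/493⌉ − ⌈(38·472+204)/493⌉ = ⌈18612/493⌉ − ⌈18140/493⌉ = 38 − 37 = 1
n=39: ⌈(40·472+204)/493⌉ − ⌈(39·472+204)/493⌉ = ⌈19084/493⌉ − ⌈18612/493⌉ = 39 − 38 = 1
n=40: ⌈(41·472+204)/493⌉ − ⌈(40·472+204)/493⌉ = ⌈19556/493⌉ − ⌈19084/493⌉ = 40 − 39 = 1
n=41: ⌈(42·472+204)/493⌉ − ⌈(41·472+204)/493⌉ = ⌈20028/493⌉ − ⌈19556/493⌉ = 41 − 40 = 1
n=42: ⌈(43·472+204)/493⌉ − ⌈(42·472+204)/493⌉ = ⌈20500/493⌉ − ⌈20028/493⌉ = 42 − 41 = 1
n=43: ⌈(44·472+204)/493⌉ − ⌈(43·472+204)/493⌉ = ⌈20972/493⌉ − ⌈20500/493⌉ = 43 − 42 = 1
n=44: ⌈(45·472+204)/493⌉ − ⌈(44·472+204)/493⌉ = ⌈21444/493⌉ − ⌈20972/493⌉ = 44 − 43 = 1
n=45: ⌈(46·472+204)/493⌉ − ⌈(45·472+204)/493⌉ = ⌈21916/493⌉ − ⌈21444/493⌉ = 45 − 44 = 1
n=46: ⌈(47·472+204)/493⌉ − ⌈(46·472+204)/493⌉ = ⌈22388/493⌉ − ⌈21916/493⌉ = 46 − 45 = 1
n=47: ⌈(48·472+204)/493⌉ − ⌈(47·472+204)/493⌉ = ⌈22860/493⌉ − ⌈22388/493⌉ = 47 − 46 = 1
n=48: ⌈(49·472+204)/493⌉ − ⌈(48·472+204)/493⌉ = ⌈23332/493⌉ − ⌈22860/493⌉ = 48 − 47 = 1
n=49: ⌈(50·472+204)/493⌉ − ⌈(49·472+204)/493⌉ = ⌈23804/493⌉ − ⌈23332/493⌉ = 49 − 48 = 1
n=50: ⌈(51·472+204)/493⌉ − ⌈(50·472+204)/493⌉ = ⌈24276/493⌉ − ⌈23804/493⌉ = 50 − 49 = 1
n=51: ⌈(52·472+204)/493⌉ − ⌈(51·472+204)/493⌉ = ⌈24748/493⌉ − ⌈24276/493⌉ = 51 − 50 = 1
n=52: ⌈(53·472+204)/493⌉ − ⌈(52·472+204)/493⌉ = ⌈25220/493⌉ − ⌈24748/493⌉ = 52 − 51 = 1
n=53: ⌈(54·472+204)/493⌉ − ⌈(53·472+204)/493⌉ = ⌈25692/493⌉ − ⌈25220/493⌉ = 53 − 52 = 1
n=54: ⌈(55·472+204)/493⌉ − ⌈(54·472+204)/493⌉ = ⌈26164/493⌉ − ⌈25692/493⌉ = 54 − 53 = 1
n=55: ⌈(56·472+204)/493⌉ − ⌈(55·472+204)/493⌉ = ⌈26636/493⌉ − ⌈26164/493⌉ = 55 − 54 = 1
n=56: ⌈(57·472+204)/493⌉ − ⌈(56·472+204)/493⌉ = ⌈27108/493⌉ − ⌈26636/493⌉ = 55 − 55 = 0
n=57: ⌈(58·472+204)/493⌉ − ⌈(57·472+204)/493⌉ = ⌈27580/493⌉ − ⌈27108/493⌉ = 56 − 55 = 1
n=58: ⌈(59·472+204)/493⌉ − ⌈(58·472+204)/493⌉ = ⌈28052/493⌉ − ⌈27580/493⌉ = 57 − 56 = 1
n=59: ⌈(60·472+204)/493⌉ − ⌈(59·472+204)/493⌉ = ⌈28524/493⌉ − ⌈28052/493⌉ = 58 − 57 = 1
n=60: ⌈(61·472+204)/493⌉ − ⌈(60·472+204)/493⌉ = ⌈28996/493⌉ − ⌈28524/493⌉ = 59 − 58 = 1
n=61: ⌈(62·472+204)/493⌉ − ⌈(61·472+204)/493⌉ = ⌈29468/493⌉ − ⌈28996/493⌉ = 60 − 59 = 1
n=62: ⌈(63·472+204)/493⌉ − ⌈(62·472+204)/493⌉ = ⌈29940/493⌉ − ⌈29468/493⌉ = 61 − 60 = 1
n=63: ⌈(64·472+204)/493⌉ − ⌈(63·472+204)/493⌉ = ⌈30412/493⌉ − ⌈29940/493⌉ = 62 − 61 = 1
n=64: ⌈(65·472+204)/493⌉ − ⌈(64·472+204)/493⌉ = ⌈30884/493⌉ − ⌈30412/493⌉ = 63 − 62 = 1


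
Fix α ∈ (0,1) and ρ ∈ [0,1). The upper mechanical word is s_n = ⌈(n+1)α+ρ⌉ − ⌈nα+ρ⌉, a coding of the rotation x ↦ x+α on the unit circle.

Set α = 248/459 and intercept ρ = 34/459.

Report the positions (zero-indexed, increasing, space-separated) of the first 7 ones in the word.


1 3 5 7 9 10 12

n=0: ⌈282/459⌉−⌈34/459⌉ = 1−1 = 0
n=1: ⌈530/459⌉−⌈282/459⌉ = 2−1 = 1  ← one
n=2: ⌈778/459⌉−⌈530/459⌉ = 2−2 = 0
n=3: ⌈1026/459⌉−⌈778/459⌉ = 3−2 = 1  ← one
n=4: ⌈1274/459⌉−⌈1026/459⌉ = 3−3 = 0
n=5: ⌈1522/459⌉−⌈1274/459⌉ = 4−3 = 1  ← one
n=6: ⌈1770/459⌉−⌈1522/459⌉ = 4−4 = 0
n=7: ⌈2018/459⌉−⌈1770/459⌉ = 5−4 = 1  ← one
n=8: ⌈2266/459⌉−⌈2018/459⌉ = 5−5 = 0
n=9: ⌈2514/459⌉−⌈2266/459⌉ = 6−5 = 1  ← one
n=10: ⌈2762/459⌉−⌈2514/459⌉ = 7−6 = 1  ← one
n=11: ⌈3010/459⌉−⌈2762/459⌉ = 7−7 = 0
n=12: ⌈3258/459⌉−⌈3010/459⌉ = 8−7 = 1  ← one
positions of the first 7 ones: 1 3 5 7 9 10 12


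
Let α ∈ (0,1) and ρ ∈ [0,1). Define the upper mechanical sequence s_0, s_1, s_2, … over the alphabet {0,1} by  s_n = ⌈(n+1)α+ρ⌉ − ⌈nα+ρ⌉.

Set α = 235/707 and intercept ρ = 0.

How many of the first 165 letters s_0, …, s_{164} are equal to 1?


#1s = Σ_{n=0}^{164} s_n = Σ_{n=0}^{164} (⌈(n+1)α+ρ⌉ − ⌈nα+ρ⌉)
the sum telescopes: every ⌈nα+ρ⌉ with 0 < n < 165 appears once with + and once with −, leaving ⌈165α+ρ⌉ − ⌈0·α+ρ⌉
165α + ρ = (165·235) / 707 = 38775/707
ρ = 0/707
⌈38775/707⌉ = 55,  ⌈0/707⌉ = 0
#1s = 55 − 0 = 55

55


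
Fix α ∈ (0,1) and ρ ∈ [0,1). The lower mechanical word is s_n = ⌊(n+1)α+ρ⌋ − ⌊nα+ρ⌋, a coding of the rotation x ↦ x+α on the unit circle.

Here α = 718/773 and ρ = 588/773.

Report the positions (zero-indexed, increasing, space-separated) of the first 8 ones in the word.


n=0: ⌊1306/773⌋−⌊588/773⌋ = 1−0 = 1  ← one
n=1: ⌊2024/773⌋−⌊1306/773⌋ = 2−1 = 1  ← one
n=2: ⌊2742/773⌋−⌊2024/773⌋ = 3−2 = 1  ← one
n=3: ⌊3460/773⌋−⌊2742/773⌋ = 4−3 = 1  ← one
n=4: ⌊4178/773⌋−⌊3460/773⌋ = 5−4 = 1  ← one
n=5: ⌊4896/773⌋−⌊4178/773⌋ = 6−5 = 1  ← one
n=6: ⌊5614/773⌋−⌊4896/773⌋ = 7−6 = 1  ← one
n=7: ⌊6332/773⌋−⌊5614/773⌋ = 8−7 = 1  ← one
positions of the first 8 ones: 0 1 2 3 4 5 6 7

0 1 2 3 4 5 6 7


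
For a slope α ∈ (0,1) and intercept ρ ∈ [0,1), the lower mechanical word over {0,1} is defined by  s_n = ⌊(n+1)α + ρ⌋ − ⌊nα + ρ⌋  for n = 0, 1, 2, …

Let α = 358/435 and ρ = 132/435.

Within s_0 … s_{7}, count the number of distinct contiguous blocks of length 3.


t_n = ⌊(n·358+132)/435⌋ for n = 0 … 8:
  n=0…8: ⌊132/435⌋=0 ⌊490/435⌋=1 ⌊848/435⌋=1 ⌊1206/435⌋=2 ⌊1564/435⌋=3 ⌊1922/435⌋=4 ⌊2280/435⌋=5 ⌊2638/435⌋=6 ⌊2996/435⌋=6
s_n = t_(n+1) − t_n for n = 0 … 7 gives
prefix = 10111110
slide a length-3 window over [0..2] … [5..7] (6 windows); first occurrence of each distinct factor:
  [  0..  2] 101
  [  1..  3] 011
  [  2..  4] 111
  [  5..  7] 110
  (the other 2 windows repeat one of these)
distinct factors: {011, 101, 110, 111}
count = 4  (Sturmian bound for length 3 is 4)

4


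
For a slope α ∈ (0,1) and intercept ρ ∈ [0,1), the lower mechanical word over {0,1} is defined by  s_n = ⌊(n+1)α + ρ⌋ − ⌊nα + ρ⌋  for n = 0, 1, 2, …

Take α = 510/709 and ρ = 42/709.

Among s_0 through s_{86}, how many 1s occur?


#1s = Σ_{n=0}^{86} s_n = Σ_{n=0}^{86} (⌊(n+1)α+ρ⌋ − ⌊nα+ρ⌋)
the sum telescopes: every ⌊nα+ρ⌋ with 0 < n < 87 appears once with + and once with −, leaving ⌊87α+ρ⌋ − ⌊0·α+ρ⌋
87α + ρ = (87·510 + 42) / 709 = 44412/709
ρ = 42/709
⌊44412/709⌋ = 62,  ⌊42/709⌋ = 0
#1s = 62 − 0 = 62

62


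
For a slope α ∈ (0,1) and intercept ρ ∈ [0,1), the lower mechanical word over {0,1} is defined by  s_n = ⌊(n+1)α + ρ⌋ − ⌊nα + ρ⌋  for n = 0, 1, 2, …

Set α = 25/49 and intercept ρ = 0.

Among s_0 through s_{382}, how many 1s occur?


#1s = Σ_{n=0}^{382} s_n = Σ_{n=0}^{382} (⌊(n+1)α+ρ⌋ − ⌊nα+ρ⌋)
the sum telescopes: every ⌊nα+ρ⌋ with 0 < n < 383 appears once with + and once with −, leaving ⌊383α+ρ⌋ − ⌊0·α+ρ⌋
383α + ρ = (383·25) / 49 = 9575/49
ρ = 0/49
⌊9575/49⌋ = 195,  ⌊0/49⌋ = 0
#1s = 195 − 0 = 195

195


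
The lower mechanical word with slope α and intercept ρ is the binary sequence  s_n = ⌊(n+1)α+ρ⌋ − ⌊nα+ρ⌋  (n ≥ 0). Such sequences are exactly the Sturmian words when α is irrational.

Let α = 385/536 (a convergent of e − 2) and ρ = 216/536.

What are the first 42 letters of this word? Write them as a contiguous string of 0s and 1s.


n=0: ⌊(1·385+216)/536⌋ − ⌊(0·385+216)/536⌋ = ⌊601/536⌋ − ⌊216/536⌋ = 1 − 0 = 1
n=1: ⌊(2·385+216)/536⌋ − ⌊(1·385+216)/536⌋ = ⌊986/536⌋ − ⌊601/536⌋ = 1 − 1 = 0
n=2: ⌊(3·385+216)/536⌋ − ⌊(2·385+216)/536⌋ = ⌊1371/536⌋ − ⌊986/536⌋ = 2 − 1 = 1
n=3: ⌊(4·385+216)/536⌋ − ⌊(3·385+216)/536⌋ = ⌊1756/536⌋ − ⌊1371/536⌋ = 3 − 2 = 1
n=4: ⌊(5·385+216)/536⌋ − ⌊(4·385+216)/536⌋ = ⌊2141/536⌋ − ⌊1756/536⌋ = 3 − 3 = 0
n=5: ⌊(6·385+216)/536⌋ − ⌊(5·385+216)/536⌋ = ⌊2526/536⌋ − ⌊2141/536⌋ = 4 − 3 = 1
n=6: ⌊(7·385+216)/536⌋ − ⌊(6·385+216)/536⌋ = ⌊2911/536⌋ − ⌊2526/536⌋ = 5 − 4 = 1
n=7: ⌊(8·385+216)/536⌋ − ⌊(7·385+216)/536⌋ = ⌊3296/536⌋ − ⌊2911/536⌋ = 6 − 5 = 1
n=8: ⌊(9·385+216)/536⌋ − ⌊(8·385+216)/536⌋ = ⌊3681/536⌋ − ⌊3296/536⌋ = 6 − 6 = 0
n=9: ⌊(10·385+216)/536⌋ − ⌊(9·385+216)/536⌋ = ⌊4066/536⌋ − ⌊3681/536⌋ = 7 − 6 = 1
n=10: ⌊(11·385+216)/536⌋ − ⌊(10·385+216)/536⌋ = ⌊4451/536⌋ − ⌊4066/536⌋ = 8 − 7 = 1
n=11: ⌊(12·385+216)/536⌋ − ⌊(11·385+216)/536⌋ = ⌊4836/536⌋ − ⌊4451/536⌋ = 9 − 8 = 1
n=12: ⌊(13·385+216)/536⌋ − ⌊(12·385+216)/536⌋ = ⌊5221/536⌋ − ⌊4836/536⌋ = 9 − 9 = 0
n=13: ⌊(14·385+216)/536⌋ − ⌊(13·385+216)/536⌋ = ⌊5606/536⌋ − ⌊5221/536⌋ = 10 − 9 = 1
n=14: ⌊(15·385+216)/536⌋ − ⌊(14·385+216)/536⌋ = ⌊5991/536⌋ − ⌊5606/536⌋ = 11 − 10 = 1
n=15: ⌊(16·385+216)/536⌋ − ⌊(15·385+216)/536⌋ = ⌊6376/536⌋ − ⌊5991/536⌋ = 11 − 11 = 0
n=16: ⌊(17·385+216)/536⌋ − ⌊(16·385+216)/536⌋ = ⌊6761/536⌋ − ⌊6376/536⌋ = 12 − 11 = 1
n=17: ⌊(18·385+216)/536⌋ − ⌊(17·385+216)/536⌋ = ⌊7146/536⌋ − ⌊6761/536⌋ = 13 − 12 = 1
n=18: ⌊(19·385+216)/536⌋ − ⌊(18·385+216)/536⌋ = ⌊7531/536⌋ − ⌊7146/536⌋ = 14 − 13 = 1
n=19: ⌊(20·385+216)/536⌋ − ⌊(19·385+216)/536⌋ = ⌊7916/536⌋ − ⌊7531/536⌋ = 14 − 14 = 0
n=20: ⌊(21·385+216)/536⌋ − ⌊(20·385+216)/536⌋ = ⌊8301/536⌋ − ⌊7916/536⌋ = 15 − 14 = 1
n=21: ⌊(22·385+216)/536⌋ − ⌊(21·385+216)/536⌋ = ⌊8686/536⌋ − ⌊8301/536⌋ = 16 − 15 = 1
n=22: ⌊(23·385+216)/536⌋ − ⌊(22·385+216)/536⌋ = ⌊9071/536⌋ − ⌊8686/536⌋ = 16 − 16 = 0
n=23: ⌊(24·385+216)/536⌋ − ⌊(23·385+216)/536⌋ = ⌊9456/536⌋ − ⌊9071/536⌋ = 17 − 16 = 1
n=24: ⌊(25·385+216)/536⌋ − ⌊(24·385+216)/536⌋ = ⌊9841/536⌋ − ⌊9456/536⌋ = 18 − 17 = 1
n=25: ⌊(26·385+216)/536⌋ − ⌊(25·385+216)/536⌋ = ⌊10226/536⌋ − ⌊9841/536⌋ = 19 − 18 = 1
n=26: ⌊(27·385+216)/536⌋ − ⌊(26·385+216)/536⌋ = ⌊10611/536⌋ − ⌊10226/536⌋ = 19 − 19 = 0
n=27: ⌊(28·385+216)/536⌋ − ⌊(27·385+216)/536⌋ = ⌊10996/536⌋ − ⌊10611/536⌋ = 20 − 19 = 1
n=28: ⌊(29·385+216)/536⌋ − ⌊(28·385+216)/536⌋ = ⌊11381/536⌋ − ⌊10996/536⌋ = 21 − 20 = 1
n=29: ⌊(30·385+216)/536⌋ − ⌊(29·385+216)/536⌋ = ⌊11766/536⌋ − ⌊11381/536⌋ = 21 − 21 = 0
n=30: ⌊(31·385+216)/536⌋ − ⌊(30·385+216)/536⌋ = ⌊12151/536⌋ − ⌊11766/536⌋ = 22 − 21 = 1
n=31: ⌊(32·385+216)/536⌋ − ⌊(31·385+216)/536⌋ = ⌊12536/536⌋ − ⌊12151/536⌋ = 23 − 22 = 1
n=32: ⌊(33·385+216)/536⌋ − ⌊(32·385+216)/536⌋ = ⌊12921/536⌋ − ⌊12536/536⌋ = 24 − 23 = 1
n=33: ⌊(34·385+216)/536⌋ − ⌊(33·385+216)/536⌋ = ⌊13306/536⌋ − ⌊12921/536⌋ = 24 − 24 = 0
n=34: ⌊(35·385+216)/536⌋ − ⌊(34·385+216)/536⌋ = ⌊13691/536⌋ − ⌊13306/536⌋ = 25 − 24 = 1
n=35: ⌊(36·385+216)/536⌋ − ⌊(35·385+216)/536⌋ = ⌊14076/536⌋ − ⌊13691/536⌋ = 26 − 25 = 1
n=36: ⌊(37·385+216)/536⌋ − ⌊(36·385+216)/536⌋ = ⌊14461/536⌋ − ⌊14076/536⌋ = 26 − 26 = 0
n=37: ⌊(38·385+216)/536⌋ − ⌊(37·385+216)/536⌋ = ⌊14846/536⌋ − ⌊14461/536⌋ = 27 − 26 = 1
n=38: ⌊(39·385+216)/536⌋ − ⌊(38·385+216)/536⌋ = ⌊15231/536⌋ − ⌊14846/536⌋ = 28 − 27 = 1
n=39: ⌊(40·385+216)/536⌋ − ⌊(39·385+216)/536⌋ = ⌊15616/536⌋ − ⌊15231/536⌋ = 29 − 28 = 1
n=40: ⌊(41·385+216)/536⌋ − ⌊(40·385+216)/536⌋ = ⌊16001/536⌋ − ⌊15616/536⌋ = 29 − 29 = 0
n=41: ⌊(42·385+216)/536⌋ − ⌊(41·385+216)/536⌋ = ⌊16386/536⌋ − ⌊16001/536⌋ = 30 − 29 = 1

101101110111011011101101110110111011011101


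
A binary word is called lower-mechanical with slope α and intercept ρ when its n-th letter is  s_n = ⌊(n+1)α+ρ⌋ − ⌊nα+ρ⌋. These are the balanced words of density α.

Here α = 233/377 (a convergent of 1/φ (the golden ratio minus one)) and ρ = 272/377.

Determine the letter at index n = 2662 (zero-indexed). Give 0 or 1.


1

(n+1)α + ρ = (2663·233 + 272) / 377 = 620751/377
nα + ρ     = (2662·233 + 272) / 377 = 620518/377
⌊620751/377⌋ = 1646,  ⌊620518/377⌋ = 1645
s_{2662} = 1646 − 1645 = 1


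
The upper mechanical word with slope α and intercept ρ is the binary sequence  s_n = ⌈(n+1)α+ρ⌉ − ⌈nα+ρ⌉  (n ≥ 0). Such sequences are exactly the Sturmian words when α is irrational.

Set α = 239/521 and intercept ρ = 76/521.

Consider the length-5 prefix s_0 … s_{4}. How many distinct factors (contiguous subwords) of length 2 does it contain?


3

t_n = ⌈(n·239+76)/521⌉ for n = 0 … 5:
  n=0…5: ⌈76/521⌉=1 ⌈315/521⌉=1 ⌈554/521⌉=2 ⌈793/521⌉=2 ⌈1032/521⌉=2 ⌈1271/521⌉=3
s_n = t_(n+1) − t_n for n = 0 … 4 gives
prefix = 01001
slide a length-2 window over [0..1] … [3..4] (4 windows); first occurrence of each distinct factor:
  [  0..  1] 01
  [  1..  2] 10
  [  2..  3] 00
  (the other 1 window repeats one of these)
distinct factors: {00, 01, 10}
count = 3  (Sturmian bound for length 2 is 3)


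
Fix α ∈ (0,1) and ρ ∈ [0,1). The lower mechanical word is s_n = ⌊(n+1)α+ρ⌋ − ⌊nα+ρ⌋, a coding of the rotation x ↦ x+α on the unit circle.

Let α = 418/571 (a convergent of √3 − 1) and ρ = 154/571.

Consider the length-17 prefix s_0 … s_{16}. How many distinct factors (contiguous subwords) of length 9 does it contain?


t_n = ⌊(n·418+154)/571⌋ for n = 0 … 17:
  n=0…9: ⌊154/571⌋=0 ⌊572/571⌋=1 ⌊990/571⌋=1 ⌊1408/571⌋=2 ⌊1826/571⌋=3 ⌊2244/571⌋=3 ⌊2662/571⌋=4 ⌊3080/571⌋=5 ⌊3498/571⌋=6 ⌊3916/571⌋=6
  n=10…17: ⌊4334/571⌋=7 ⌊4752/571⌋=8 ⌊5170/571⌋=9 ⌊5588/571⌋=9 ⌊6006/571⌋=10 ⌊6424/571⌋=11 ⌊6842/571⌋=11 ⌊7260/571⌋=12
s_n = t_(n+1) − t_n for n = 0 … 16 gives
prefix = 10110111011101101
slide a length-9 window over [0..8] … [8..16] (9 windows); first occurrence of each distinct factor:
  [  0..  8] 101101110
  [  1..  9] 011011101
  [  2.. 10] 110111011
  [  3.. 11] 101110111
  [  4.. 12] 011101110
  [  5.. 13] 111011101
  [  7.. 15] 101110110
  [  8.. 16] 011101101
  (the other 1 window repeats one of these)
distinct factors: {011011101, 011101101, 011101110, 101101110, 101110110, 101110111, 110111011, 111011101}
count = 8  (Sturmian bound for length 9 is 10)

8


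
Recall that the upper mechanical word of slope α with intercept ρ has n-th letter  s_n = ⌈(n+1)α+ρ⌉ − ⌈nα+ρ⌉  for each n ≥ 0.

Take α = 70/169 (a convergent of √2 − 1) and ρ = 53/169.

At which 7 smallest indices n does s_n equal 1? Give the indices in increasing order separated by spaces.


1 4 6 8 11 13 16

n=0: ⌈123/169⌉−⌈53/169⌉ = 1−1 = 0
n=1: ⌈193/169⌉−⌈123/169⌉ = 2−1 = 1  ← one
n=2: ⌈263/169⌉−⌈193/169⌉ = 2−2 = 0
n=3: ⌈333/169⌉−⌈263/169⌉ = 2−2 = 0
n=4: ⌈403/169⌉−⌈333/169⌉ = 3−2 = 1  ← one
n=5: ⌈473/169⌉−⌈403/169⌉ = 3−3 = 0
n=6: ⌈543/169⌉−⌈473/169⌉ = 4−3 = 1  ← one
n=7: ⌈613/169⌉−⌈543/169⌉ = 4−4 = 0
n=8: ⌈683/169⌉−⌈613/169⌉ = 5−4 = 1  ← one
n=9: ⌈753/169⌉−⌈683/169⌉ = 5−5 = 0
n=10: ⌈823/169⌉−⌈753/169⌉ = 5−5 = 0
n=11: ⌈893/169⌉−⌈823/169⌉ = 6−5 = 1  ← one
n=12: ⌈963/169⌉−⌈893/169⌉ = 6−6 = 0
n=13: ⌈1033/169⌉−⌈963/169⌉ = 7−6 = 1  ← one
n=14: ⌈1103/169⌉−⌈1033/169⌉ = 7−7 = 0
n=15: ⌈1173/169⌉−⌈1103/169⌉ = 7−7 = 0
n=16: ⌈1243/169⌉−⌈1173/169⌉ = 8−7 = 1  ← one
positions of the first 7 ones: 1 4 6 8 11 13 16


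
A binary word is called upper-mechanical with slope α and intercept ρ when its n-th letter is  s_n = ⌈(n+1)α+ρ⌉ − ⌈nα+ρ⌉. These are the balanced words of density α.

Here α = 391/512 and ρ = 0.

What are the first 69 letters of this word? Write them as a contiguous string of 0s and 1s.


111101110111011101111011101110111011110111011101110111101110111011101

n=0: ⌈(1·391)/512⌉ − ⌈(0·391)/512⌉ = ⌈391/512⌉ − ⌈0/512⌉ = 1 − 0 = 1
n=1: ⌈(2·391)/512⌉ − ⌈(1·391)/512⌉ = ⌈782/512⌉ − ⌈391/512⌉ = 2 − 1 = 1
n=2: ⌈(3·391)/512⌉ − ⌈(2·391)/512⌉ = ⌈1173/512⌉ − ⌈782/512⌉ = 3 − 2 = 1
n=3: ⌈(4·391)/512⌉ − ⌈(3·391)/512⌉ = ⌈1564/512⌉ − ⌈1173/512⌉ = 4 − 3 = 1
n=4: ⌈(5·391)/512⌉ − ⌈(4·391)/512⌉ = ⌈1955/512⌉ − ⌈1564/512⌉ = 4 − 4 = 0
n=5: ⌈(6·391)/512⌉ − ⌈(5·391)/512⌉ = ⌈2346/512⌉ − ⌈1955/512⌉ = 5 − 4 = 1
n=6: ⌈(7·391)/512⌉ − ⌈(6·391)/512⌉ = ⌈2737/512⌉ − ⌈2346/512⌉ = 6 − 5 = 1
n=7: ⌈(8·391)/512⌉ − ⌈(7·391)/512⌉ = ⌈3128/512⌉ − ⌈2737/512⌉ = 7 − 6 = 1
n=8: ⌈(9·391)/512⌉ − ⌈(8·391)/512⌉ = ⌈3519/512⌉ − ⌈3128/512⌉ = 7 − 7 = 0
n=9: ⌈(10·391)/512⌉ − ⌈(9·391)/512⌉ = ⌈3910/512⌉ − ⌈3519/512⌉ = 8 − 7 = 1
n=10: ⌈(11·391)/512⌉ − ⌈(10·391)/512⌉ = ⌈4301/512⌉ − ⌈3910/512⌉ = 9 − 8 = 1
n=11: ⌈(12·391)/512⌉ − ⌈(11·391)/512⌉ = ⌈4692/512⌉ − ⌈4301/512⌉ = 10 − 9 = 1
n=12: ⌈(13·391)/512⌉ − ⌈(12·391)/512⌉ = ⌈5083/512⌉ − ⌈4692/512⌉ = 10 − 10 = 0
n=13: ⌈(14·391)/512⌉ − ⌈(13·391)/512⌉ = ⌈5474/512⌉ − ⌈5083/512⌉ = 11 − 10 = 1
n=14: ⌈(15·391)/512⌉ − ⌈(14·391)/512⌉ = ⌈5865/512⌉ − ⌈5474/512⌉ = 12 − 11 = 1
n=15: ⌈(16·391)/512⌉ − ⌈(15·391)/512⌉ = ⌈6256/512⌉ − ⌈5865/512⌉ = 13 − 12 = 1
n=16: ⌈(17·391)/512⌉ − ⌈(16·391)/512⌉ = ⌈6647/512⌉ − ⌈6256/512⌉ = 13 − 13 = 0
n=17: ⌈(18·391)/512⌉ − ⌈(17·391)/512⌉ = ⌈7038/512⌉ − ⌈6647/512⌉ = 14 − 13 = 1
n=18: ⌈(19·391)/512⌉ − ⌈(18·391)/512⌉ = ⌈7429/512⌉ − ⌈7038/512⌉ = 15 − 14 = 1
n=19: ⌈(20·391)/512⌉ − ⌈(19·391)/512⌉ = ⌈7820/512⌉ − ⌈7429/512⌉ = 16 − 15 = 1
n=20: ⌈(21·391)/512⌉ − ⌈(20·391)/512⌉ = ⌈8211/512⌉ − ⌈7820/512⌉ = 17 − 16 = 1
n=21: ⌈(22·391)/512⌉ − ⌈(21·391)/512⌉ = ⌈8602/512⌉ − ⌈8211/512⌉ = 17 − 17 = 0
n=22: ⌈(23·391)/512⌉ − ⌈(22·391)/512⌉ = ⌈8993/512⌉ − ⌈8602/512⌉ = 18 − 17 = 1
n=23: ⌈(24·391)/512⌉ − ⌈(23·391)/512⌉ = ⌈9384/512⌉ − ⌈8993/512⌉ = 19 − 18 = 1
n=24: ⌈(25·391)/512⌉ − ⌈(24·391)/512⌉ = ⌈9775/512⌉ − ⌈9384/512⌉ = 20 − 19 = 1
n=25: ⌈(26·391)/512⌉ − ⌈(25·391)/512⌉ = ⌈10166/512⌉ − ⌈9775/512⌉ = 20 − 20 = 0
n=26: ⌈(27·391)/512⌉ − ⌈(26·391)/512⌉ = ⌈10557/512⌉ − ⌈10166/512⌉ = 21 − 20 = 1
n=27: ⌈(28·391)/512⌉ − ⌈(27·391)/512⌉ = ⌈10948/512⌉ − ⌈10557/512⌉ = 22 − 21 = 1
n=28: ⌈(29·391)/512⌉ − ⌈(28·391)/512⌉ = ⌈11339/512⌉ − ⌈10948/512⌉ = 23 − 22 = 1
n=29: ⌈(30·391)/512⌉ − ⌈(29·391)/512⌉ = ⌈11730/512⌉ − ⌈11339/512⌉ = 23 − 23 = 0
n=30: ⌈(31·391)/512⌉ − ⌈(30·391)/512⌉ = ⌈12121/512⌉ − ⌈11730/512⌉ = 24 − 23 = 1
n=31: ⌈(32·391)/512⌉ − ⌈(31·391)/512⌉ = ⌈12512/512⌉ − ⌈12121/512⌉ = 25 − 24 = 1
n=32: ⌈(33·391)/512⌉ − ⌈(32·391)/512⌉ = ⌈12903/512⌉ − ⌈12512/512⌉ = 26 − 25 = 1
n=33: ⌈(34·391)/512⌉ − ⌈(33·391)/512⌉ = ⌈13294/512⌉ − ⌈12903/512⌉ = 26 − 26 = 0
n=34: ⌈(35·391)/512⌉ − ⌈(34·391)/512⌉ = ⌈13685/512⌉ − ⌈13294/512⌉ = 27 − 26 = 1
n=35: ⌈(36·391)/512⌉ − ⌈(35·391)/512⌉ = ⌈14076/512⌉ − ⌈13685/512⌉ = 28 − 27 = 1
n=36: ⌈(37·391)/512⌉ − ⌈(36·391)/512⌉ = ⌈14467/512⌉ − ⌈14076/512⌉ = 29 − 28 = 1
n=37: ⌈(38·391)/512⌉ − ⌈(37·391)/512⌉ = ⌈14858/512⌉ − ⌈14467/512⌉ = 30 − 29 = 1
n=38: ⌈(39·391)/512⌉ − ⌈(38·391)/512⌉ = ⌈15249/512⌉ − ⌈14858/512⌉ = 30 − 30 = 0
n=39: ⌈(40·391)/512⌉ − ⌈(39·391)/512⌉ = ⌈15640/512⌉ − ⌈15249/512⌉ = 31 − 30 = 1
n=40: ⌈(41·391)/512⌉ − ⌈(40·391)/512⌉ = ⌈16031/512⌉ − ⌈15640/512⌉ = 32 − 31 = 1
n=41: ⌈(42·391)/512⌉ − ⌈(41·391)/512⌉ = ⌈16422/512⌉ − ⌈16031/512⌉ = 33 − 32 = 1
n=42: ⌈(43·391)/512⌉ − ⌈(42·391)/512⌉ = ⌈16813/512⌉ − ⌈16422/512⌉ = 33 − 33 = 0
n=43: ⌈(44·391)/512⌉ − ⌈(43·391)/512⌉ = ⌈17204/512⌉ − ⌈16813/512⌉ = 34 − 33 = 1
n=44: ⌈(45·391)/512⌉ − ⌈(44·391)/512⌉ = ⌈17595/512⌉ − ⌈17204/512⌉ = 35 − 34 = 1
n=45: ⌈(46·391)/512⌉ − ⌈(45·391)/512⌉ = ⌈17986/512⌉ − ⌈17595/512⌉ = 36 − 35 = 1
n=46: ⌈(47·391)/512⌉ − ⌈(46·391)/512⌉ = ⌈18377/512⌉ − ⌈17986/512⌉ = 36 − 36 = 0
n=47: ⌈(48·391)/512⌉ − ⌈(47·391)/512⌉ = ⌈18768/512⌉ − ⌈18377/512⌉ = 37 − 36 = 1
n=48: ⌈(49·391)/512⌉ − ⌈(48·391)/512⌉ = ⌈19159/512⌉ − ⌈18768/512⌉ = 38 − 37 = 1
n=49: ⌈(50·391)/512⌉ − ⌈(49·391)/512⌉ = ⌈19550/512⌉ − ⌈19159/512⌉ = 39 − 38 = 1
n=50: ⌈(51·391)/512⌉ − ⌈(50·391)/512⌉ = ⌈19941/512⌉ − ⌈19550/512⌉ = 39 − 39 = 0
n=51: ⌈(52·391)/512⌉ − ⌈(51·391)/512⌉ = ⌈20332/512⌉ − ⌈19941/512⌉ = 40 − 39 = 1
n=52: ⌈(53·391)/512⌉ − ⌈(52·391)/512⌉ = ⌈20723/512⌉ − ⌈20332/512⌉ = 41 − 40 = 1
n=53: ⌈(54·391)/512⌉ − ⌈(53·391)/512⌉ = ⌈21114/512⌉ − ⌈20723/512⌉ = 42 − 41 = 1
n=54: ⌈(55·391)/512⌉ − ⌈(54·391)/512⌉ = ⌈21505/512⌉ − ⌈21114/512⌉ = 43 − 42 = 1
n=55: ⌈(56·391)/512⌉ − ⌈(55·391)/512⌉ = ⌈21896/512⌉ − ⌈21505/512⌉ = 43 − 43 = 0
n=56: ⌈(57·391)/512⌉ − ⌈(56·391)/512⌉ = ⌈22287/512⌉ − ⌈21896/512⌉ = 44 − 43 = 1
n=57: ⌈(58·391)/512⌉ − ⌈(57·391)/512⌉ = ⌈22678/512⌉ − ⌈22287/512⌉ = 45 − 44 = 1
n=58: ⌈(59·391)/512⌉ − ⌈(58·391)/512⌉ = ⌈23069/512⌉ − ⌈22678/512⌉ = 46 − 45 = 1
n=59: ⌈(60·391)/512⌉ − ⌈(59·391)/512⌉ = ⌈23460/512⌉ − ⌈23069/512⌉ = 46 − 46 = 0
n=60: ⌈(61·391)/512⌉ − ⌈(60·391)/512⌉ = ⌈23851/512⌉ − ⌈23460/512⌉ = 47 − 46 = 1
n=61: ⌈(62·391)/512⌉ − ⌈(61·391)/512⌉ = ⌈24242/512⌉ − ⌈23851/512⌉ = 48 − 47 = 1
n=62: ⌈(63·391)/512⌉ − ⌈(62·391)/512⌉ = ⌈24633/512⌉ − ⌈24242/512⌉ = 49 − 48 = 1
n=63: ⌈(64·391)/512⌉ − ⌈(63·391)/512⌉ = ⌈25024/512⌉ − ⌈24633/512⌉ = 49 − 49 = 0
n=64: ⌈(65·391)/512⌉ − ⌈(64·391)/512⌉ = ⌈25415/512⌉ − ⌈25024/512⌉ = 50 − 49 = 1
n=65: ⌈(66·391)/512⌉ − ⌈(65·391)/512⌉ = ⌈25806/512⌉ − ⌈25415/512⌉ = 51 − 50 = 1
n=66: ⌈(67·391)/512⌉ − ⌈(66·391)/512⌉ = ⌈26197/512⌉ − ⌈25806/512⌉ = 52 − 51 = 1
n=67: ⌈(68·391)/512⌉ − ⌈(67·391)/512⌉ = ⌈26588/512⌉ − ⌈26197/512⌉ = 52 − 52 = 0
n=68: ⌈(69·391)/512⌉ − ⌈(68·391)/512⌉ = ⌈26979/512⌉ − ⌈26588/512⌉ = 53 − 52 = 1


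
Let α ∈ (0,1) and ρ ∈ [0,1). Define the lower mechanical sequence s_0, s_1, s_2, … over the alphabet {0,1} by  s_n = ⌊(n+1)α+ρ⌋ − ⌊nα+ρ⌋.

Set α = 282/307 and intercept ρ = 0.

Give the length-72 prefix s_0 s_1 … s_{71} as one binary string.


n=0: ⌊(1·282)/307⌋ − ⌊(0·282)/307⌋ = ⌊282/307⌋ − ⌊0/307⌋ = 0 − 0 = 0
n=1: ⌊(2·282)/307⌋ − ⌊(1·282)/307⌋ = ⌊564/307⌋ − ⌊282/307⌋ = 1 − 0 = 1
n=2: ⌊(3·282)/307⌋ − ⌊(2·282)/307⌋ = ⌊846/307⌋ − ⌊564/307⌋ = 2 − 1 = 1
n=3: ⌊(4·282)/307⌋ − ⌊(3·282)/307⌋ = ⌊1128/307⌋ − ⌊846/307⌋ = 3 − 2 = 1
n=4: ⌊(5·282)/307⌋ − ⌊(4·282)/307⌋ = ⌊1410/307⌋ − ⌊1128/307⌋ = 4 − 3 = 1
n=5: ⌊(6·282)/307⌋ − ⌊(5·282)/307⌋ = ⌊1692/307⌋ − ⌊1410/307⌋ = 5 − 4 = 1
n=6: ⌊(7·282)/307⌋ − ⌊(6·282)/307⌋ = ⌊1974/307⌋ − ⌊1692/307⌋ = 6 − 5 = 1
n=7: ⌊(8·282)/307⌋ − ⌊(7·282)/307⌋ = ⌊2256/307⌋ − ⌊1974/307⌋ = 7 − 6 = 1
n=8: ⌊(9·282)/307⌋ − ⌊(8·282)/307⌋ = ⌊2538/307⌋ − ⌊2256/307⌋ = 8 − 7 = 1
n=9: ⌊(10·282)/307⌋ − ⌊(9·282)/307⌋ = ⌊2820/307⌋ − ⌊2538/307⌋ = 9 − 8 = 1
n=10: ⌊(11·282)/307⌋ − ⌊(10·282)/307⌋ = ⌊3102/307⌋ − ⌊2820/307⌋ = 10 − 9 = 1
n=11: ⌊(12·282)/307⌋ − ⌊(11·282)/307⌋ = ⌊3384/307⌋ − ⌊3102/307⌋ = 11 − 10 = 1
n=12: ⌊(13·282)/307⌋ − ⌊(12·282)/307⌋ = ⌊3666/307⌋ − ⌊3384/307⌋ = 11 − 11 = 0
n=13: ⌊(14·282)/307⌋ − ⌊(13·282)/307⌋ = ⌊3948/307⌋ − ⌊3666/307⌋ = 12 − 11 = 1
n=14: ⌊(15·282)/307⌋ − ⌊(14·282)/307⌋ = ⌊4230/307⌋ − ⌊3948/307⌋ = 13 − 12 = 1
n=15: ⌊(16·282)/307⌋ − ⌊(15·282)/307⌋ = ⌊4512/307⌋ − ⌊4230/307⌋ = 14 − 13 = 1
n=16: ⌊(17·282)/307⌋ − ⌊(16·282)/307⌋ = ⌊4794/307⌋ − ⌊4512/307⌋ = 15 − 14 = 1
n=17: ⌊(18·282)/307⌋ − ⌊(17·282)/307⌋ = ⌊5076/307⌋ − ⌊4794/307⌋ = 16 − 15 = 1
n=18: ⌊(19·282)/307⌋ − ⌊(18·282)/307⌋ = ⌊5358/307⌋ − ⌊5076/307⌋ = 17 − 16 = 1
n=19: ⌊(20·282)/307⌋ − ⌊(19·282)/307⌋ = ⌊5640/307⌋ − ⌊5358/307⌋ = 18 − 17 = 1
n=20: ⌊(21·282)/307⌋ − ⌊(20·282)/307⌋ = ⌊5922/307⌋ − ⌊5640/307⌋ = 19 − 18 = 1
n=21: ⌊(22·282)/307⌋ − ⌊(21·282)/307⌋ = ⌊6204/307⌋ − ⌊5922/307⌋ = 20 − 19 = 1
n=22: ⌊(23·282)/307⌋ − ⌊(22·282)/307⌋ = ⌊6486/307⌋ − ⌊6204/307⌋ = 21 − 20 = 1
n=23: ⌊(24·282)/307⌋ − ⌊(23·282)/307⌋ = ⌊6768/307⌋ − ⌊6486/307⌋ = 22 − 21 = 1
n=24: ⌊(25·282)/307⌋ − ⌊(24·282)/307⌋ = ⌊7050/307⌋ − ⌊6768/307⌋ = 22 − 22 = 0
n=25: ⌊(26·282)/307⌋ − ⌊(25·282)/307⌋ = ⌊7332/307⌋ − ⌊7050/307⌋ = 23 − 22 = 1
n=26: ⌊(27·282)/307⌋ − ⌊(26·282)/307⌋ = ⌊7614/307⌋ − ⌊7332/307⌋ = 24 − 23 = 1
n=27: ⌊(28·282)/307⌋ − ⌊(27·282)/307⌋ = ⌊7896/307⌋ − ⌊7614/307⌋ = 25 − 24 = 1
n=28: ⌊(29·282)/307⌋ − ⌊(28·282)/307⌋ = ⌊8178/307⌋ − ⌊7896/307⌋ = 26 − 25 = 1
n=29: ⌊(30·282)/307⌋ − ⌊(29·282)/307⌋ = ⌊8460/307⌋ − ⌊8178/307⌋ = 27 − 26 = 1
n=30: ⌊(31·282)/307⌋ − ⌊(30·282)/307⌋ = ⌊8742/307⌋ − ⌊8460/307⌋ = 28 − 27 = 1
n=31: ⌊(32·282)/307⌋ − ⌊(31·282)/307⌋ = ⌊9024/307⌋ − ⌊8742/307⌋ = 29 − 28 = 1
n=32: ⌊(33·282)/307⌋ − ⌊(32·282)/307⌋ = ⌊9306/307⌋ − ⌊9024/307⌋ = 30 − 29 = 1
n=33: ⌊(34·282)/307⌋ − ⌊(33·282)/307⌋ = ⌊9588/307⌋ − ⌊9306/307⌋ = 31 − 30 = 1
n=34: ⌊(35·282)/307⌋ − ⌊(34·282)/307⌋ = ⌊9870/307⌋ − ⌊9588/307⌋ = 32 − 31 = 1
n=35: ⌊(36·282)/307⌋ − ⌊(35·282)/307⌋ = ⌊10152/307⌋ − ⌊9870/307⌋ = 33 − 32 = 1
n=36: ⌊(37·282)/307⌋ − ⌊(36·282)/307⌋ = ⌊10434/307⌋ − ⌊10152/307⌋ = 33 − 33 = 0
n=37: ⌊(38·282)/307⌋ − ⌊(37·282)/307⌋ = ⌊10716/307⌋ − ⌊10434/307⌋ = 34 − 33 = 1
n=38: ⌊(39·282)/307⌋ − ⌊(38·282)/307⌋ = ⌊10998/307⌋ − ⌊10716/307⌋ = 35 − 34 = 1
n=39: ⌊(40·282)/307⌋ − ⌊(39·282)/307⌋ = ⌊11280/307⌋ − ⌊10998/307⌋ = 36 − 35 = 1
n=40: ⌊(41·282)/307⌋ − ⌊(40·282)/307⌋ = ⌊11562/307⌋ − ⌊11280/307⌋ = 37 − 36 = 1
n=41: ⌊(42·282)/307⌋ − ⌊(41·282)/307⌋ = ⌊11844/307⌋ − ⌊11562/307⌋ = 38 − 37 = 1
n=42: ⌊(43·282)/307⌋ − ⌊(42·282)/307⌋ = ⌊12126/307⌋ − ⌊11844/307⌋ = 39 − 38 = 1
n=43: ⌊(44·282)/307⌋ − ⌊(43·282)/307⌋ = ⌊12408/307⌋ − ⌊12126/307⌋ = 40 − 39 = 1
n=44: ⌊(45·282)/307⌋ − ⌊(44·282)/307⌋ = ⌊12690/307⌋ − ⌊12408/307⌋ = 41 − 40 = 1
n=45: ⌊(46·282)/307⌋ − ⌊(45·282)/307⌋ = ⌊12972/307⌋ − ⌊12690/307⌋ = 42 − 41 = 1
n=46: ⌊(47·282)/307⌋ − ⌊(46·282)/307⌋ = ⌊13254/307⌋ − ⌊12972/307⌋ = 43 − 42 = 1
n=47: ⌊(48·282)/307⌋ − ⌊(47·282)/307⌋ = ⌊13536/307⌋ − ⌊13254/307⌋ = 44 − 43 = 1
n=48: ⌊(49·282)/307⌋ − ⌊(48·282)/307⌋ = ⌊13818/307⌋ − ⌊13536/307⌋ = 45 − 44 = 1
n=49: ⌊(50·282)/307⌋ − ⌊(49·282)/307⌋ = ⌊14100/307⌋ − ⌊13818/307⌋ = 45 − 45 = 0
n=50: ⌊(51·282)/307⌋ − ⌊(50·282)/307⌋ = ⌊14382/307⌋ − ⌊14100/307⌋ = 46 − 45 = 1
n=51: ⌊(52·282)/307⌋ − ⌊(51·282)/307⌋ = ⌊14664/307⌋ − ⌊14382/307⌋ = 47 − 46 = 1
n=52: ⌊(53·282)/307⌋ − ⌊(52·282)/307⌋ = ⌊14946/307⌋ − ⌊14664/307⌋ = 48 − 47 = 1
n=53: ⌊(54·282)/307⌋ − ⌊(53·282)/307⌋ = ⌊15228/307⌋ − ⌊14946/307⌋ = 49 − 48 = 1
n=54: ⌊(55·282)/307⌋ − ⌊(54·282)/307⌋ = ⌊15510/307⌋ − ⌊15228/307⌋ = 50 − 49 = 1
n=55: ⌊(56·282)/307⌋ − ⌊(55·282)/307⌋ = ⌊15792/307⌋ − ⌊15510/307⌋ = 51 − 50 = 1
n=56: ⌊(57·282)/307⌋ − ⌊(56·282)/307⌋ = ⌊16074/307⌋ − ⌊15792/307⌋ = 52 − 51 = 1
n=57: ⌊(58·282)/307⌋ − ⌊(57·282)/307⌋ = ⌊16356/307⌋ − ⌊16074/307⌋ = 53 − 52 = 1
n=58: ⌊(59·282)/307⌋ − ⌊(58·282)/307⌋ = ⌊16638/307⌋ − ⌊16356/307⌋ = 54 − 53 = 1
n=59: ⌊(60·282)/307⌋ − ⌊(59·282)/307⌋ = ⌊16920/307⌋ − ⌊16638/307⌋ = 55 − 54 = 1
n=60: ⌊(61·282)/307⌋ − ⌊(60·282)/307⌋ = ⌊17202/307⌋ − ⌊16920/307⌋ = 56 − 55 = 1
n=61: ⌊(62·282)/307⌋ − ⌊(61·282)/307⌋ = ⌊17484/307⌋ − ⌊17202/307⌋ = 56 − 56 = 0
n=62: ⌊(63·282)/307⌋ − ⌊(62·282)/307⌋ = ⌊17766/307⌋ − ⌊17484/307⌋ = 57 − 56 = 1
n=63: ⌊(64·282)/307⌋ − ⌊(63·282)/307⌋ = ⌊18048/307⌋ − ⌊17766/307⌋ = 58 − 57 = 1
n=64: ⌊(65·282)/307⌋ − ⌊(64·282)/307⌋ = ⌊18330/307⌋ − ⌊18048/307⌋ = 59 − 58 = 1
n=65: ⌊(66·282)/307⌋ − ⌊(65·282)/307⌋ = ⌊18612/307⌋ − ⌊18330/307⌋ = 60 − 59 = 1
n=66: ⌊(67·282)/307⌋ − ⌊(66·282)/307⌋ = ⌊18894/307⌋ − ⌊18612/307⌋ = 61 − 60 = 1
n=67: ⌊(68·282)/307⌋ − ⌊(67·282)/307⌋ = ⌊19176/307⌋ − ⌊18894/307⌋ = 62 − 61 = 1
n=68: ⌊(69·282)/307⌋ − ⌊(68·282)/307⌋ = ⌊19458/307⌋ − ⌊19176/307⌋ = 63 − 62 = 1
n=69: ⌊(70·282)/307⌋ − ⌊(69·282)/307⌋ = ⌊19740/307⌋ − ⌊19458/307⌋ = 64 − 63 = 1
n=70: ⌊(71·282)/307⌋ − ⌊(70·282)/307⌋ = ⌊20022/307⌋ − ⌊19740/307⌋ = 65 − 64 = 1
n=71: ⌊(72·282)/307⌋ − ⌊(71·282)/307⌋ = ⌊20304/307⌋ − ⌊20022/307⌋ = 66 − 65 = 1

011111111111011111111111011111111111011111111111101111111111101111111111


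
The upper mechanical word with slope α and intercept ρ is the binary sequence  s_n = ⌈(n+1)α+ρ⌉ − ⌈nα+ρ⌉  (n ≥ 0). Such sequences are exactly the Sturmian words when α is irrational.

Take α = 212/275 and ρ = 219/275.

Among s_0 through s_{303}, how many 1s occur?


#1s = Σ_{n=0}^{303} s_n = Σ_{n=0}^{303} (⌈(n+1)α+ρ⌉ − ⌈nα+ρ⌉)
the sum telescopes: every ⌈nα+ρ⌉ with 0 < n < 304 appears once with + and once with −, leaving ⌈304α+ρ⌉ − ⌈0·α+ρ⌉
304α + ρ = (304·212 + 219) / 275 = 64667/275
ρ = 219/275
⌈64667/275⌉ = 236,  ⌈219/275⌉ = 1
#1s = 236 − 1 = 235

235


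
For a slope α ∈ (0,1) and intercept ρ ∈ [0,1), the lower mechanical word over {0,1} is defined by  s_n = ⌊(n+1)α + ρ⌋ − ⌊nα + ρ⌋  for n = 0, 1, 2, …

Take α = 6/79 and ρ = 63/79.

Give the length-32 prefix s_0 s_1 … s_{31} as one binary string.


00100000000000010000000000001000

n=0: ⌊(1·6+63)/79⌋ − ⌊(0·6+63)/79⌋ = ⌊69/79⌋ − ⌊63/79⌋ = 0 − 0 = 0
n=1: ⌊(2·6+63)/79⌋ − ⌊(1·6+63)/79⌋ = ⌊75/79⌋ − ⌊69/79⌋ = 0 − 0 = 0
n=2: ⌊(3·6+63)/79⌋ − ⌊(2·6+63)/79⌋ = ⌊81/79⌋ − ⌊75/79⌋ = 1 − 0 = 1
n=3: ⌊(4·6+63)/79⌋ − ⌊(3·6+63)/79⌋ = ⌊87/79⌋ − ⌊81/79⌋ = 1 − 1 = 0
n=4: ⌊(5·6+63)/79⌋ − ⌊(4·6+63)/79⌋ = ⌊93/79⌋ − ⌊87/79⌋ = 1 − 1 = 0
n=5: ⌊(6·6+63)/79⌋ − ⌊(5·6+63)/79⌋ = ⌊99/79⌋ − ⌊93/79⌋ = 1 − 1 = 0
n=6: ⌊(7·6+63)/79⌋ − ⌊(6·6+63)/79⌋ = ⌊105/79⌋ − ⌊99/79⌋ = 1 − 1 = 0
n=7: ⌊(8·6+63)/79⌋ − ⌊(7·6+63)/79⌋ = ⌊111/79⌋ − ⌊105/79⌋ = 1 − 1 = 0
n=8: ⌊(9·6+63)/79⌋ − ⌊(8·6+63)/79⌋ = ⌊117/79⌋ − ⌊111/79⌋ = 1 − 1 = 0
n=9: ⌊(10·6+63)/79⌋ − ⌊(9·6+63)/79⌋ = ⌊123/79⌋ − ⌊117/79⌋ = 1 − 1 = 0
n=10: ⌊(11·6+63)/79⌋ − ⌊(10·6+63)/79⌋ = ⌊129/79⌋ − ⌊123/79⌋ = 1 − 1 = 0
n=11: ⌊(12·6+63)/79⌋ − ⌊(11·6+63)/79⌋ = ⌊135/79⌋ − ⌊129/79⌋ = 1 − 1 = 0
n=12: ⌊(13·6+63)/79⌋ − ⌊(12·6+63)/79⌋ = ⌊141/79⌋ − ⌊135/79⌋ = 1 − 1 = 0
n=13: ⌊(14·6+63)/79⌋ − ⌊(13·6+63)/79⌋ = ⌊147/79⌋ − ⌊141/79⌋ = 1 − 1 = 0
n=14: ⌊(15·6+63)/79⌋ − ⌊(14·6+63)/79⌋ = ⌊153/79⌋ − ⌊147/79⌋ = 1 − 1 = 0
n=15: ⌊(16·6+63)/79⌋ − ⌊(15·6+63)/79⌋ = ⌊159/79⌋ − ⌊153/79⌋ = 2 − 1 = 1
n=16: ⌊(17·6+63)/79⌋ − ⌊(16·6+63)/79⌋ = ⌊165/79⌋ − ⌊159/79⌋ = 2 − 2 = 0
n=17: ⌊(18·6+63)/79⌋ − ⌊(17·6+63)/79⌋ = ⌊171/79⌋ − ⌊165/79⌋ = 2 − 2 = 0
n=18: ⌊(19·6+63)/79⌋ − ⌊(18·6+63)/79⌋ = ⌊177/79⌋ − ⌊171/79⌋ = 2 − 2 = 0
n=19: ⌊(20·6+63)/79⌋ − ⌊(19·6+63)/79⌋ = ⌊183/79⌋ − ⌊177/79⌋ = 2 − 2 = 0
n=20: ⌊(21·6+63)/79⌋ − ⌊(20·6+63)/79⌋ = ⌊189/79⌋ − ⌊183/79⌋ = 2 − 2 = 0
n=21: ⌊(22·6+63)/79⌋ − ⌊(21·6+63)/79⌋ = ⌊195/79⌋ − ⌊189/79⌋ = 2 − 2 = 0
n=22: ⌊(23·6+63)/79⌋ − ⌊(22·6+63)/79⌋ = ⌊201/79⌋ − ⌊195/79⌋ = 2 − 2 = 0
n=23: ⌊(24·6+63)/79⌋ − ⌊(23·6+63)/79⌋ = ⌊207/79⌋ − ⌊201/79⌋ = 2 − 2 = 0
n=24: ⌊(25·6+63)/79⌋ − ⌊(24·6+63)/79⌋ = ⌊213/79⌋ − ⌊207/79⌋ = 2 − 2 = 0
n=25: ⌊(26·6+63)/79⌋ − ⌊(25·6+63)/79⌋ = ⌊219/79⌋ − ⌊213/79⌋ = 2 − 2 = 0
n=26: ⌊(27·6+63)/79⌋ − ⌊(26·6+63)/79⌋ = ⌊225/79⌋ − ⌊219/79⌋ = 2 − 2 = 0
n=27: ⌊(28·6+63)/79⌋ − ⌊(27·6+63)/79⌋ = ⌊231/79⌋ − ⌊225/79⌋ = 2 − 2 = 0
n=28: ⌊(29·6+63)/79⌋ − ⌊(28·6+63)/79⌋ = ⌊237/79⌋ − ⌊231/79⌋ = 3 − 2 = 1
n=29: ⌊(30·6+63)/79⌋ − ⌊(29·6+63)/79⌋ = ⌊243/79⌋ − ⌊237/79⌋ = 3 − 3 = 0
n=30: ⌊(31·6+63)/79⌋ − ⌊(30·6+63)/79⌋ = ⌊249/79⌋ − ⌊243/79⌋ = 3 − 3 = 0
n=31: ⌊(32·6+63)/79⌋ − ⌊(31·6+63)/79⌋ = ⌊255/79⌋ − ⌊249/79⌋ = 3 − 3 = 0
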